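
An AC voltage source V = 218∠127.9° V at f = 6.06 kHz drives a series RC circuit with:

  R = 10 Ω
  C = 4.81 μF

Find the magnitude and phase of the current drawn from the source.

Step 1 — Angular frequency: ω = 2π·f = 2π·6060 = 3.808e+04 rad/s.
Step 2 — Component impedances:
  R: Z = R = 10 Ω
  C: Z = 1/(jωC) = -j/(ω·C) = 0 - j5.46 Ω
Step 3 — Series combination: Z_total = R + C = 10 - j5.46 Ω = 11.39∠-28.6° Ω.
Step 4 — Source phasor: V = 218∠127.9° V = -133.9 + j172 V.
Step 5 — Ohm's law: I = V / Z_total = (-133.9 + j172) / (10 - j5.46) = -17.55 + j7.619 A.
Step 6 — Convert to polar: |I| = 19.13 A, ∠I = 156.5°.

I = 19.13∠156.5° A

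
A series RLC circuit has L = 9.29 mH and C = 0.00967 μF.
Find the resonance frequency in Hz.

Step 1 — Resonance condition Im(Z)=0 gives ω₀ = 1/√(LC).
Step 2 — ω₀ = 1/√(0.00929·9.67e-09) = 1.055e+05 rad/s.
Step 3 — f₀ = ω₀/(2π) = 1.679e+04 Hz.

f₀ = 1.679e+04 Hz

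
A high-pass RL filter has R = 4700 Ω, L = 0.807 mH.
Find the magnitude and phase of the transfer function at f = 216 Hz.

Step 1 — Angular frequency: ω = 2π·216 = 1357 rad/s.
Step 2 — Transfer function: H(jω) = jωL/(R + jωL).
Step 3 — Numerator jωL = j·1.095; denominator R + jωL = 4700 + j1.095.
Step 4 — H = 5.43e-08 + j0.000233.
Step 5 — Magnitude: |H| = 0.000233 (-72.7 dB); phase: φ = 90.0°.

|H| = 0.000233 (-72.7 dB), φ = 90.0°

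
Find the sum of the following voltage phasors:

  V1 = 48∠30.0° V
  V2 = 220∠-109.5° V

Step 1 — Convert each phasor to rectangular form:
  V1 = 48·(cos(30.0°) + j·sin(30.0°)) = 41.57 + j24 V
  V2 = 220·(cos(-109.5°) + j·sin(-109.5°)) = -73.44 - j207.4 V
Step 2 — Sum components: V_total = -31.87 - j183.4 V.
Step 3 — Convert to polar: |V_total| = 186.1 V, ∠V_total = -99.9°.

V_total = 186.1∠-99.9° V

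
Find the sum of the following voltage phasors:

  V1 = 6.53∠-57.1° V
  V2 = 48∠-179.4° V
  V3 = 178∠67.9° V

Step 1 — Convert each phasor to rectangular form:
  V1 = 6.53·(cos(-57.1°) + j·sin(-57.1°)) = 3.547 - j5.483 V
  V2 = 48·(cos(-179.4°) + j·sin(-179.4°)) = -48 - j0.5026 V
  V3 = 178·(cos(67.9°) + j·sin(67.9°)) = 66.97 + j164.9 V
Step 2 — Sum components: V_total = 22.52 + j158.9 V.
Step 3 — Convert to polar: |V_total| = 160.5 V, ∠V_total = 81.9°.

V_total = 160.5∠81.9° V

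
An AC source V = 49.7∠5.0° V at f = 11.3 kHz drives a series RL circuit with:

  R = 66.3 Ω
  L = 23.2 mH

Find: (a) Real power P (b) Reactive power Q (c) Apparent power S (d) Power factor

Step 1 — Angular frequency: ω = 2π·f = 2π·1.13e+04 = 7.1e+04 rad/s.
Step 2 — Component impedances:
  R: Z = R = 66.3 Ω
  L: Z = jωL = j·7.1e+04·0.0232 = 0 + j1647 Ω
Step 3 — Series combination: Z_total = R + L = 66.3 + j1647 Ω = 1649∠87.7° Ω.
Step 4 — Source phasor: V = 49.7∠5.0° V = 49.51 + j4.332 V.
Step 5 — Current: I = V / Z = 0.003833 - j0.0299 A = 0.03015∠-82.7° A.
Step 6 — Complex power: S = V·I* = 0.06026 + j1.497 VA.
Step 7 — Real power: P = Re(S) = 0.06026 W.
Step 8 — Reactive power: Q = Im(S) = 1.497 VAR.
Step 9 — Apparent power: |S| = 1.498 VA.
Step 10 — Power factor: PF = P/|S| = 0.04022 (lagging).

(a) P = 0.06026 W  (b) Q = 1.497 VAR  (c) S = 1.498 VA  (d) PF = 0.04022 (lagging)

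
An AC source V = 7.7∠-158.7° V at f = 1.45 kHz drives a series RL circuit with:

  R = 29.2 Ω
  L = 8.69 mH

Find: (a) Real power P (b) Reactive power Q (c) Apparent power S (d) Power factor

Step 1 — Angular frequency: ω = 2π·f = 2π·1450 = 9111 rad/s.
Step 2 — Component impedances:
  R: Z = R = 29.2 Ω
  L: Z = jωL = j·9111·0.00869 = 0 + j79.17 Ω
Step 3 — Series combination: Z_total = R + L = 29.2 + j79.17 Ω = 84.38∠69.8° Ω.
Step 4 — Source phasor: V = 7.7∠-158.7° V = -7.174 - j2.797 V.
Step 5 — Current: I = V / Z = -0.06052 + j0.06829 A = 0.09125∠131.5° A.
Step 6 — Complex power: S = V·I* = 0.2431 + j0.6592 VA.
Step 7 — Real power: P = Re(S) = 0.2431 W.
Step 8 — Reactive power: Q = Im(S) = 0.6592 VAR.
Step 9 — Apparent power: |S| = 0.7026 VA.
Step 10 — Power factor: PF = P/|S| = 0.346 (lagging).

(a) P = 0.2431 W  (b) Q = 0.6592 VAR  (c) S = 0.7026 VA  (d) PF = 0.346 (lagging)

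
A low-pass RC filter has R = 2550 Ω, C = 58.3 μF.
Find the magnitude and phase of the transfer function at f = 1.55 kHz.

Step 1 — Angular frequency: ω = 2π·1550 = 9739 rad/s.
Step 2 — Transfer function: H(jω) = 1/(1 + jωRC).
Step 3 — Denominator: 1 + jωRC = 1 + j·9739·2550·5.83e-05 = 1 + j1448.
Step 4 — H = 4.77e-07 - j0.0006907.
Step 5 — Magnitude: |H| = 0.0006907 (-63.2 dB); phase: φ = -90.0°.

|H| = 0.0006907 (-63.2 dB), φ = -90.0°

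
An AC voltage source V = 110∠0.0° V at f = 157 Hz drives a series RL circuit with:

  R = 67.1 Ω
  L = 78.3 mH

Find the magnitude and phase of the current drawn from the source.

Step 1 — Angular frequency: ω = 2π·f = 2π·157 = 986.5 rad/s.
Step 2 — Component impedances:
  R: Z = R = 67.1 Ω
  L: Z = jωL = j·986.5·0.0783 = 0 + j77.24 Ω
Step 3 — Series combination: Z_total = R + L = 67.1 + j77.24 Ω = 102.3∠49.0° Ω.
Step 4 — Source phasor: V = 110∠0.0° V = 110 V.
Step 5 — Ohm's law: I = V / Z_total = (110) / (67.1 + j77.24) = 0.7051 - j0.8116 A.
Step 6 — Convert to polar: |I| = 1.075 A, ∠I = -49.0°.

I = 1.075∠-49.0° A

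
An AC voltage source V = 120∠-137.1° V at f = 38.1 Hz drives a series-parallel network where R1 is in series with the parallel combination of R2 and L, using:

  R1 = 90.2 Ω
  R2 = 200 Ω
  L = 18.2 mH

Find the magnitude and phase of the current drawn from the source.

Step 1 — Angular frequency: ω = 2π·f = 2π·38.1 = 239.4 rad/s.
Step 2 — Component impedances:
  R1: Z = R = 90.2 Ω
  R2: Z = R = 200 Ω
  L: Z = jωL = j·239.4·0.0182 = 0 + j4.357 Ω
Step 3 — Parallel branch: R2 || L = 1/(1/R2 + 1/L) = 0.09487 + j4.355 Ω.
Step 4 — Series with R1: Z_total = R1 + (R2 || L) = 90.29 + j4.355 Ω = 90.4∠2.8° Ω.
Step 5 — Source phasor: V = 120∠-137.1° V = -87.91 - j81.69 V.
Step 6 — Ohm's law: I = V / Z_total = (-87.91 - j81.69) / (90.29 + j4.355) = -1.015 - j0.8557 A.
Step 7 — Convert to polar: |I| = 1.327 A, ∠I = -139.9°.

I = 1.327∠-139.9° A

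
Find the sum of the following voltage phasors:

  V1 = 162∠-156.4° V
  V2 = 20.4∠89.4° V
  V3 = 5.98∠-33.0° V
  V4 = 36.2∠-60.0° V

Step 1 — Convert each phasor to rectangular form:
  V1 = 162·(cos(-156.4°) + j·sin(-156.4°)) = -148.5 - j64.86 V
  V2 = 20.4·(cos(89.4°) + j·sin(89.4°)) = 0.2136 + j20.4 V
  V3 = 5.98·(cos(-33.0°) + j·sin(-33.0°)) = 5.015 - j3.257 V
  V4 = 36.2·(cos(-60.0°) + j·sin(-60.0°)) = 18.1 - j31.35 V
Step 2 — Sum components: V_total = -125.1 - j79.06 V.
Step 3 — Convert to polar: |V_total| = 148 V, ∠V_total = -147.7°.

V_total = 148∠-147.7° V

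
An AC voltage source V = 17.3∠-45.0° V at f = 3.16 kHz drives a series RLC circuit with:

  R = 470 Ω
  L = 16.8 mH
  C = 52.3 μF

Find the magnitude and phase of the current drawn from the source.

Step 1 — Angular frequency: ω = 2π·f = 2π·3160 = 1.985e+04 rad/s.
Step 2 — Component impedances:
  R: Z = R = 470 Ω
  L: Z = jωL = j·1.985e+04·0.0168 = 0 + j333.6 Ω
  C: Z = 1/(jωC) = -j/(ω·C) = 0 - j0.963 Ω
Step 3 — Series combination: Z_total = R + L + C = 470 + j332.6 Ω = 575.8∠35.3° Ω.
Step 4 — Source phasor: V = 17.3∠-45.0° V = 12.23 - j12.23 V.
Step 5 — Ohm's law: I = V / Z_total = (12.23 - j12.23) / (470 + j332.6) = 0.00507 - j0.02962 A.
Step 6 — Convert to polar: |I| = 0.03005 A, ∠I = -80.3°.

I = 0.03005∠-80.3° A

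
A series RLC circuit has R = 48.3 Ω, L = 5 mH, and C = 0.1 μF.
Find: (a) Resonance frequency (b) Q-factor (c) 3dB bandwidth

Step 1 — Resonance: ω₀ = 1/√(LC) = 1/√(0.005·1e-07) = 4.472e+04 rad/s.
Step 2 — f₀ = ω₀/(2π) = 7118 Hz.
Step 3 — Series Q: Q = ω₀L/R = 4.472e+04·0.005/48.3 = 4.63.
Step 4 — Bandwidth: Δω = ω₀/Q = 9660 rad/s; BW = Δω/(2π) = 1537 Hz.

(a) f₀ = 7118 Hz  (b) Q = 4.63  (c) BW = 1537 Hz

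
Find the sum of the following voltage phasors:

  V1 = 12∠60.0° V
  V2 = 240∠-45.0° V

Step 1 — Convert each phasor to rectangular form:
  V1 = 12·(cos(60.0°) + j·sin(60.0°)) = 6 + j10.39 V
  V2 = 240·(cos(-45.0°) + j·sin(-45.0°)) = 169.7 - j169.7 V
Step 2 — Sum components: V_total = 175.7 - j159.3 V.
Step 3 — Convert to polar: |V_total| = 237.2 V, ∠V_total = -42.2°.

V_total = 237.2∠-42.2° V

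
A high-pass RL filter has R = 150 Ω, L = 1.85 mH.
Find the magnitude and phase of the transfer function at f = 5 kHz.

Step 1 — Angular frequency: ω = 2π·5000 = 3.142e+04 rad/s.
Step 2 — Transfer function: H(jω) = jωL/(R + jωL).
Step 3 — Numerator jωL = j·58.12; denominator R + jωL = 150 + j58.12.
Step 4 — H = 0.1305 + j0.3369.
Step 5 — Magnitude: |H| = 0.3613 (-8.8 dB); phase: φ = 68.8°.

|H| = 0.3613 (-8.8 dB), φ = 68.8°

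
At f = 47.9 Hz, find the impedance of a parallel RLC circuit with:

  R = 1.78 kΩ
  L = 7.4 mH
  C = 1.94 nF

Step 1 — Angular frequency: ω = 2π·f = 2π·47.9 = 301 rad/s.
Step 2 — Component impedances:
  R: Z = R = 1780 Ω
  L: Z = jωL = j·301·0.0074 = 0 + j2.227 Ω
  C: Z = 1/(jωC) = -j/(ω·C) = 0 - j1.713e+06 Ω
Step 3 — Parallel combination: 1/Z_total = 1/R + 1/L + 1/C; Z_total = 0.002787 + j2.227 Ω = 2.227∠89.9° Ω.

Z = 0.002787 + j2.227 Ω = 2.227∠89.9° Ω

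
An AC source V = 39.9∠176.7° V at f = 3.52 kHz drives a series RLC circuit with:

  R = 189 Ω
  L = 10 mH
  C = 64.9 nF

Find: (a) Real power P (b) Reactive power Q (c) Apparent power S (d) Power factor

Step 1 — Angular frequency: ω = 2π·f = 2π·3520 = 2.212e+04 rad/s.
Step 2 — Component impedances:
  R: Z = R = 189 Ω
  L: Z = jωL = j·2.212e+04·0.01 = 0 + j221.2 Ω
  C: Z = 1/(jωC) = -j/(ω·C) = 0 - j696.7 Ω
Step 3 — Series combination: Z_total = R + L + C = 189 - j475.5 Ω = 511.7∠-68.3° Ω.
Step 4 — Source phasor: V = 39.9∠176.7° V = -39.83 + j2.297 V.
Step 5 — Current: I = V / Z = -0.03292 - j0.07068 A = 0.07798∠-115.0° A.
Step 6 — Complex power: S = V·I* = 1.149 - j2.891 VA.
Step 7 — Real power: P = Re(S) = 1.149 W.
Step 8 — Reactive power: Q = Im(S) = -2.891 VAR.
Step 9 — Apparent power: |S| = 3.111 VA.
Step 10 — Power factor: PF = P/|S| = 0.3694 (leading).

(a) P = 1.149 W  (b) Q = -2.891 VAR  (c) S = 3.111 VA  (d) PF = 0.3694 (leading)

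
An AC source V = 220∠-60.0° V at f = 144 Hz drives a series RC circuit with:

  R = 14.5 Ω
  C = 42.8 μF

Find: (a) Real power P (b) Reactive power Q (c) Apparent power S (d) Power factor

Step 1 — Angular frequency: ω = 2π·f = 2π·144 = 904.8 rad/s.
Step 2 — Component impedances:
  R: Z = R = 14.5 Ω
  C: Z = 1/(jωC) = -j/(ω·C) = 0 - j25.82 Ω
Step 3 — Series combination: Z_total = R + C = 14.5 - j25.82 Ω = 29.62∠-60.7° Ω.
Step 4 — Source phasor: V = 220∠-60.0° V = 110 - j190.5 V.
Step 5 — Current: I = V / Z = 7.428 + j0.08888 A = 7.428∠0.7° A.
Step 6 — Complex power: S = V·I* = 800.1 - j1425 VA.
Step 7 — Real power: P = Re(S) = 800.1 W.
Step 8 — Reactive power: Q = Im(S) = -1425 VAR.
Step 9 — Apparent power: |S| = 1634 VA.
Step 10 — Power factor: PF = P/|S| = 0.4896 (leading).

(a) P = 800.1 W  (b) Q = -1425 VAR  (c) S = 1634 VA  (d) PF = 0.4896 (leading)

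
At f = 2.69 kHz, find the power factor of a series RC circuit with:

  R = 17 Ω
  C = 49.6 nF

Step 1 — Angular frequency: ω = 2π·f = 2π·2690 = 1.69e+04 rad/s.
Step 2 — Component impedances:
  R: Z = R = 17 Ω
  C: Z = 1/(jωC) = -j/(ω·C) = 0 - j1193 Ω
Step 3 — Series combination: Z_total = R + C = 17 - j1193 Ω = 1193∠-89.2° Ω.
Step 4 — Power factor: PF = cos(φ) = Re(Z)/|Z| = 17/1193 = 0.01425.
Step 5 — Type: Im(Z) = -1193 ⇒ leading (phase φ = -89.2°).

PF = 0.01425 (leading, φ = -89.2°)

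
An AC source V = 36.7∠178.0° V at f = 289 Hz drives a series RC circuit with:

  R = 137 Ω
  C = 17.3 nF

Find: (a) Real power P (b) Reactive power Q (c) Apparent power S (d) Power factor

Step 1 — Angular frequency: ω = 2π·f = 2π·289 = 1816 rad/s.
Step 2 — Component impedances:
  R: Z = R = 137 Ω
  C: Z = 1/(jωC) = -j/(ω·C) = 0 - j3.183e+04 Ω
Step 3 — Series combination: Z_total = R + C = 137 - j3.183e+04 Ω = 3.183e+04∠-89.8° Ω.
Step 4 — Source phasor: V = 36.7∠178.0° V = -36.68 + j1.281 V.
Step 5 — Current: I = V / Z = -4.519e-05 - j0.001152 A = 0.001153∠-92.2° A.
Step 6 — Complex power: S = V·I* = 0.0001821 - j0.04231 VA.
Step 7 — Real power: P = Re(S) = 0.0001821 W.
Step 8 — Reactive power: Q = Im(S) = -0.04231 VAR.
Step 9 — Apparent power: |S| = 0.04231 VA.
Step 10 — Power factor: PF = P/|S| = 0.004304 (leading).

(a) P = 0.0001821 W  (b) Q = -0.04231 VAR  (c) S = 0.04231 VA  (d) PF = 0.004304 (leading)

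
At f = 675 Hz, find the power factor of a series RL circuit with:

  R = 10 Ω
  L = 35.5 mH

Step 1 — Angular frequency: ω = 2π·f = 2π·675 = 4241 rad/s.
Step 2 — Component impedances:
  R: Z = R = 10 Ω
  L: Z = jωL = j·4241·0.0355 = 0 + j150.6 Ω
Step 3 — Series combination: Z_total = R + L = 10 + j150.6 Ω = 150.9∠86.2° Ω.
Step 4 — Power factor: PF = cos(φ) = Re(Z)/|Z| = 10/150.9 = 0.06627.
Step 5 — Type: Im(Z) = 150.6 ⇒ lagging (phase φ = 86.2°).

PF = 0.06627 (lagging, φ = 86.2°)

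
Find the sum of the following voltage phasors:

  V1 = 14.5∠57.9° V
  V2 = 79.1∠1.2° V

Step 1 — Convert each phasor to rectangular form:
  V1 = 14.5·(cos(57.9°) + j·sin(57.9°)) = 7.705 + j12.28 V
  V2 = 79.1·(cos(1.2°) + j·sin(1.2°)) = 79.08 + j1.657 V
Step 2 — Sum components: V_total = 86.79 + j13.94 V.
Step 3 — Convert to polar: |V_total| = 87.9 V, ∠V_total = 9.1°.

V_total = 87.9∠9.1° V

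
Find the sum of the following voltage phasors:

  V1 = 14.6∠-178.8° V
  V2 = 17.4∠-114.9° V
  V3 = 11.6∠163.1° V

Step 1 — Convert each phasor to rectangular form:
  V1 = 14.6·(cos(-178.8°) + j·sin(-178.8°)) = -14.6 - j0.3058 V
  V2 = 17.4·(cos(-114.9°) + j·sin(-114.9°)) = -7.326 - j15.78 V
  V3 = 11.6·(cos(163.1°) + j·sin(163.1°)) = -11.1 + j3.372 V
Step 2 — Sum components: V_total = -33.02 - j12.72 V.
Step 3 — Convert to polar: |V_total| = 35.39 V, ∠V_total = -158.9°.

V_total = 35.39∠-158.9° V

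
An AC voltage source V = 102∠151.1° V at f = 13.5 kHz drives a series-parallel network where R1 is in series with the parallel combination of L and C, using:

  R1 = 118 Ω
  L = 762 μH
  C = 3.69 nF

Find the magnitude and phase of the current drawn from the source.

Step 1 — Angular frequency: ω = 2π·f = 2π·1.35e+04 = 8.482e+04 rad/s.
Step 2 — Component impedances:
  R1: Z = R = 118 Ω
  L: Z = jωL = j·8.482e+04·0.000762 = 0 + j64.64 Ω
  C: Z = 1/(jωC) = -j/(ω·C) = 0 - j3195 Ω
Step 3 — Parallel branch: L || C = 1/(1/L + 1/C) = 0 + j65.97 Ω.
Step 4 — Series with R1: Z_total = R1 + (L || C) = 118 + j65.97 Ω = 135.2∠29.2° Ω.
Step 5 — Source phasor: V = 102∠151.1° V = -89.3 + j49.29 V.
Step 6 — Ohm's law: I = V / Z_total = (-89.3 + j49.29) / (118 + j65.97) = -0.3986 + j0.6406 A.
Step 7 — Convert to polar: |I| = 0.7545 A, ∠I = 121.9°.

I = 0.7545∠121.9° A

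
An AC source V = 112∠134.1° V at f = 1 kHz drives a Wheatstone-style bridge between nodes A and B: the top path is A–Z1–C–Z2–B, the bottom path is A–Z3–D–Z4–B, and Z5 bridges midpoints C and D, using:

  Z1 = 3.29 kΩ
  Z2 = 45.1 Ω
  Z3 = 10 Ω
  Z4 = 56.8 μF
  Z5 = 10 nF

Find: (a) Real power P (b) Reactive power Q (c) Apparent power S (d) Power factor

Step 1 — Angular frequency: ω = 2π·f = 2π·1000 = 6283 rad/s.
Step 2 — Component impedances:
  Z1: Z = R = 3290 Ω
  Z2: Z = R = 45.1 Ω
  Z3: Z = R = 10 Ω
  Z4: Z = 1/(jωC) = -j/(ω·C) = 0 - j2.802 Ω
  Z5: Z = 1/(jωC) = -j/(ω·C) = 0 - j1.592e+04 Ω
Step 3 — Bridge requires nodal analysis (the Z5 bridge couples midpoints C and D, so the two paths cannot be reduced to a simple series/parallel combination). Setting node B to ground and injecting 1 A at node A, the 3-node admittance system at A, C, D solves to V_A = Z_AB = 9.972 - j2.785 Ω = 10.35∠-15.6° Ω.
Step 4 — Source phasor: V = 112∠134.1° V = -77.94 + j80.43 V.
Step 5 — Current: I = V / Z = -9.34 + j5.457 A = 10.82∠149.7° A.
Step 6 — Complex power: S = V·I* = 1167 - j325.8 VA.
Step 7 — Real power: P = Re(S) = 1167 W.
Step 8 — Reactive power: Q = Im(S) = -325.8 VAR.
Step 9 — Apparent power: |S| = 1212 VA.
Step 10 — Power factor: PF = P/|S| = 0.9632 (leading).

(a) P = 1167 W  (b) Q = -325.8 VAR  (c) S = 1212 VA  (d) PF = 0.9632 (leading)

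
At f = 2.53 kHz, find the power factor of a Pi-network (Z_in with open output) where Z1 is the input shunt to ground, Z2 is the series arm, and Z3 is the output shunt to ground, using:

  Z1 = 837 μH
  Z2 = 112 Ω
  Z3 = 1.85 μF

Step 1 — Angular frequency: ω = 2π·f = 2π·2530 = 1.59e+04 rad/s.
Step 2 — Component impedances:
  Z1: Z = jωL = j·1.59e+04·0.000837 = 0 + j13.31 Ω
  Z2: Z = R = 112 Ω
  Z3: Z = 1/(jωC) = -j/(ω·C) = 0 - j34 Ω
Step 3 — With open output, the series arm Z2 and the output shunt Z3 appear in series to ground: Z2 + Z3 = 112 - j34 Ω.
Step 4 — Parallel with input shunt Z1: Z_in = Z1 || (Z2 + Z3) = 1.528 + j13.59 Ω = 13.67∠83.6° Ω.
Step 5 — Power factor: PF = cos(φ) = Re(Z)/|Z| = 1.528/13.67 = 0.1118.
Step 6 — Type: Im(Z) = 13.59 ⇒ lagging (phase φ = 83.6°).

PF = 0.1118 (lagging, φ = 83.6°)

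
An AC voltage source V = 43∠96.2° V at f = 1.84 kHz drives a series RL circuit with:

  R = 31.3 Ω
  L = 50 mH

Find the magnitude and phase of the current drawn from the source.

Step 1 — Angular frequency: ω = 2π·f = 2π·1840 = 1.156e+04 rad/s.
Step 2 — Component impedances:
  R: Z = R = 31.3 Ω
  L: Z = jωL = j·1.156e+04·0.05 = 0 + j578.1 Ω
Step 3 — Series combination: Z_total = R + L = 31.3 + j578.1 Ω = 578.9∠86.9° Ω.
Step 4 — Source phasor: V = 43∠96.2° V = -4.644 + j42.75 V.
Step 5 — Ohm's law: I = V / Z_total = (-4.644 + j42.75) / (31.3 + j578.1) = 0.0733 + j0.012 A.
Step 6 — Convert to polar: |I| = 0.07428 A, ∠I = 9.3°.

I = 0.07428∠9.3° A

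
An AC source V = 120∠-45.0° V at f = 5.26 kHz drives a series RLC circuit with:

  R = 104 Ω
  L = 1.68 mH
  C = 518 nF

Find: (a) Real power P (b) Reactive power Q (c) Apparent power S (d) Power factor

Step 1 — Angular frequency: ω = 2π·f = 2π·5260 = 3.305e+04 rad/s.
Step 2 — Component impedances:
  R: Z = R = 104 Ω
  L: Z = jωL = j·3.305e+04·0.00168 = 0 + j55.52 Ω
  C: Z = 1/(jωC) = -j/(ω·C) = 0 - j58.41 Ω
Step 3 — Series combination: Z_total = R + L + C = 104 - j2.889 Ω = 104∠-1.6° Ω.
Step 4 — Source phasor: V = 120∠-45.0° V = 84.85 - j84.85 V.
Step 5 — Current: I = V / Z = 0.8379 - j0.7926 A = 1.153∠-43.4° A.
Step 6 — Complex power: S = V·I* = 138.4 - j3.843 VA.
Step 7 — Real power: P = Re(S) = 138.4 W.
Step 8 — Reactive power: Q = Im(S) = -3.843 VAR.
Step 9 — Apparent power: |S| = 138.4 VA.
Step 10 — Power factor: PF = P/|S| = 0.9996 (leading).

(a) P = 138.4 W  (b) Q = -3.843 VAR  (c) S = 138.4 VA  (d) PF = 0.9996 (leading)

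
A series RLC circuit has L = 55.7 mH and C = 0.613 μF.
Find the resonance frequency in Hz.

Step 1 — Resonance condition Im(Z)=0 gives ω₀ = 1/√(LC).
Step 2 — ω₀ = 1/√(0.0557·6.13e-07) = 5412 rad/s.
Step 3 — f₀ = ω₀/(2π) = 861.3 Hz.

f₀ = 861.3 Hz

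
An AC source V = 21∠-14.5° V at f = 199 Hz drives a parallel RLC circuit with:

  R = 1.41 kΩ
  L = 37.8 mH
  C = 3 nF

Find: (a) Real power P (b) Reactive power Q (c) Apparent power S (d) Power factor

Step 1 — Angular frequency: ω = 2π·f = 2π·199 = 1250 rad/s.
Step 2 — Component impedances:
  R: Z = R = 1410 Ω
  L: Z = jωL = j·1250·0.0378 = 0 + j47.26 Ω
  C: Z = 1/(jωC) = -j/(ω·C) = 0 - j2.666e+05 Ω
Step 3 — Parallel combination: 1/Z_total = 1/R + 1/L + 1/C; Z_total = 1.583 + j47.22 Ω = 47.25∠88.1° Ω.
Step 4 — Source phasor: V = 21∠-14.5° V = 20.33 - j5.258 V.
Step 5 — Current: I = V / Z = -0.09681 - j0.4338 A = 0.4445∠-102.6° A.
Step 6 — Complex power: S = V·I* = 0.3128 + j9.329 VA.
Step 7 — Real power: P = Re(S) = 0.3128 W.
Step 8 — Reactive power: Q = Im(S) = 9.329 VAR.
Step 9 — Apparent power: |S| = 9.334 VA.
Step 10 — Power factor: PF = P/|S| = 0.03351 (lagging).

(a) P = 0.3128 W  (b) Q = 9.329 VAR  (c) S = 9.334 VA  (d) PF = 0.03351 (lagging)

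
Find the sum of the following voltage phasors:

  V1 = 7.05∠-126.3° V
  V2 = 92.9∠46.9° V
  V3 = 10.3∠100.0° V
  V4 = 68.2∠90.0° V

Step 1 — Convert each phasor to rectangular form:
  V1 = 7.05·(cos(-126.3°) + j·sin(-126.3°)) = -4.174 - j5.682 V
  V2 = 92.9·(cos(46.9°) + j·sin(46.9°)) = 63.48 + j67.83 V
  V3 = 10.3·(cos(100.0°) + j·sin(100.0°)) = -1.789 + j10.14 V
  V4 = 68.2·(cos(90.0°) + j·sin(90.0°)) = 0 + j68.2 V
Step 2 — Sum components: V_total = 57.51 + j140.5 V.
Step 3 — Convert to polar: |V_total| = 151.8 V, ∠V_total = 67.7°.

V_total = 151.8∠67.7° V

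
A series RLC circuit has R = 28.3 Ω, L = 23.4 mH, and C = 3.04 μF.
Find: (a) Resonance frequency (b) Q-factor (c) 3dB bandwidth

Step 1 — Resonance: ω₀ = 1/√(LC) = 1/√(0.0234·3.04e-06) = 3749 rad/s.
Step 2 — f₀ = ω₀/(2π) = 596.7 Hz.
Step 3 — Series Q: Q = ω₀L/R = 3749·0.0234/28.3 = 3.1.
Step 4 — Bandwidth: Δω = ω₀/Q = 1209 rad/s; BW = Δω/(2π) = 192.5 Hz.

(a) f₀ = 596.7 Hz  (b) Q = 3.1  (c) BW = 192.5 Hz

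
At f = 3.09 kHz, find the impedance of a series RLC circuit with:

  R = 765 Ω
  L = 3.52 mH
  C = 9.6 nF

Step 1 — Angular frequency: ω = 2π·f = 2π·3090 = 1.942e+04 rad/s.
Step 2 — Component impedances:
  R: Z = R = 765 Ω
  L: Z = jωL = j·1.942e+04·0.00352 = 0 + j68.34 Ω
  C: Z = 1/(jωC) = -j/(ω·C) = 0 - j5365 Ω
Step 3 — Series combination: Z_total = R + L + C = 765 - j5297 Ω = 5352∠-81.8° Ω.

Z = 765 - j5297 Ω = 5352∠-81.8° Ω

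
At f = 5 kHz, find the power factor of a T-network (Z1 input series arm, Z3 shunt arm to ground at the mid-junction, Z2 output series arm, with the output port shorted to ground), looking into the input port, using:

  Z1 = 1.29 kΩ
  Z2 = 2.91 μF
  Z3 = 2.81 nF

Step 1 — Angular frequency: ω = 2π·f = 2π·5000 = 3.142e+04 rad/s.
Step 2 — Component impedances:
  Z1: Z = R = 1290 Ω
  Z2: Z = 1/(jωC) = -j/(ω·C) = 0 - j10.94 Ω
  Z3: Z = 1/(jωC) = -j/(ω·C) = 0 - j1.133e+04 Ω
Step 3 — With the output port shorted to ground, the output series arm Z2 runs from the junction to ground; the shunt arm Z3 also runs from the junction to ground. They appear in parallel: Z3 || Z2 = 0 - j10.93 Ω.
Step 4 — Series with input arm Z1: Z_in = Z1 + (Z3 || Z2) = 1290 - j10.93 Ω = 1290∠-0.5° Ω.
Step 5 — Power factor: PF = cos(φ) = Re(Z)/|Z| = 1290/1290 = 1.
Step 6 — Type: Im(Z) = -10.93 ⇒ leading (phase φ = -0.5°).

PF = 1 (leading, φ = -0.5°)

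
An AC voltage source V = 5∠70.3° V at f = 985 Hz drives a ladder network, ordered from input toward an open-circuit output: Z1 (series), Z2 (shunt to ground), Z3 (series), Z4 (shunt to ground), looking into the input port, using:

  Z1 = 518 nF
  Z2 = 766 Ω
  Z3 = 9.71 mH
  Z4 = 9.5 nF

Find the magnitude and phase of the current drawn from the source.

Step 1 — Angular frequency: ω = 2π·f = 2π·985 = 6189 rad/s.
Step 2 — Component impedances:
  Z1: Z = 1/(jωC) = -j/(ω·C) = 0 - j311.9 Ω
  Z2: Z = R = 766 Ω
  Z3: Z = jωL = j·6189·0.00971 = 0 + j60.09 Ω
  Z4: Z = 1/(jωC) = -j/(ω·C) = 0 - j1.701e+04 Ω
Step 3 — Ladder network (open output): work backward from the far end, alternating series and parallel combinations. Z_in = 764.4 - j346.5 Ω = 839.3∠-24.4° Ω.
Step 4 — Source phasor: V = 5∠70.3° V = 1.685 + j4.707 V.
Step 5 — Ohm's law: I = V / Z_total = (1.685 + j4.707) / (764.4 - j346.5) = -0.0004863 + j0.005938 A.
Step 6 — Convert to polar: |I| = 0.005957 A, ∠I = 94.7°.

I = 0.005957∠94.7° A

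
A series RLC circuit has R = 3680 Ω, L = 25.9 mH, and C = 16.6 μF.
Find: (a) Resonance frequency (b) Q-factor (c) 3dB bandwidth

Step 1 — Resonance: ω₀ = 1/√(LC) = 1/√(0.0259·1.66e-05) = 1525 rad/s.
Step 2 — f₀ = ω₀/(2π) = 242.7 Hz.
Step 3 — Series Q: Q = ω₀L/R = 1525·0.0259/3680 = 0.01073.
Step 4 — Bandwidth: Δω = ω₀/Q = 1.421e+05 rad/s; BW = Δω/(2π) = 2.261e+04 Hz.

(a) f₀ = 242.7 Hz  (b) Q = 0.01073  (c) BW = 2.261e+04 Hz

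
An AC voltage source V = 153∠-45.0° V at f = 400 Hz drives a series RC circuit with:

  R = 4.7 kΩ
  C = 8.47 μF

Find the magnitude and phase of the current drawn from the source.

Step 1 — Angular frequency: ω = 2π·f = 2π·400 = 2513 rad/s.
Step 2 — Component impedances:
  R: Z = R = 4700 Ω
  C: Z = 1/(jωC) = -j/(ω·C) = 0 - j46.98 Ω
Step 3 — Series combination: Z_total = R + C = 4700 - j46.98 Ω = 4700∠-0.6° Ω.
Step 4 — Source phasor: V = 153∠-45.0° V = 108.2 - j108.2 V.
Step 5 — Ohm's law: I = V / Z_total = (108.2 - j108.2) / (4700 - j46.98) = 0.02325 - j0.02279 A.
Step 6 — Convert to polar: |I| = 0.03255 A, ∠I = -44.4°.

I = 0.03255∠-44.4° A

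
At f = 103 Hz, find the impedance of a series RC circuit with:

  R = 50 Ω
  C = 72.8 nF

Step 1 — Angular frequency: ω = 2π·f = 2π·103 = 647.2 rad/s.
Step 2 — Component impedances:
  R: Z = R = 50 Ω
  C: Z = 1/(jωC) = -j/(ω·C) = 0 - j2.123e+04 Ω
Step 3 — Series combination: Z_total = R + C = 50 - j2.123e+04 Ω = 2.123e+04∠-89.9° Ω.

Z = 50 - j2.123e+04 Ω = 2.123e+04∠-89.9° Ω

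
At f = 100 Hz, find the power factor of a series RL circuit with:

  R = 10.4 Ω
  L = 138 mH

Step 1 — Angular frequency: ω = 2π·f = 2π·100 = 628.3 rad/s.
Step 2 — Component impedances:
  R: Z = R = 10.4 Ω
  L: Z = jωL = j·628.3·0.138 = 0 + j86.71 Ω
Step 3 — Series combination: Z_total = R + L = 10.4 + j86.71 Ω = 87.33∠83.2° Ω.
Step 4 — Power factor: PF = cos(φ) = Re(Z)/|Z| = 10.4/87.33 = 0.1191.
Step 5 — Type: Im(Z) = 86.71 ⇒ lagging (phase φ = 83.2°).

PF = 0.1191 (lagging, φ = 83.2°)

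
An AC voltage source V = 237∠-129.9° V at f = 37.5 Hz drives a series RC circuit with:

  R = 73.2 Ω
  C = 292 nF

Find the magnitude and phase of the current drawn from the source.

Step 1 — Angular frequency: ω = 2π·f = 2π·37.5 = 235.6 rad/s.
Step 2 — Component impedances:
  R: Z = R = 73.2 Ω
  C: Z = 1/(jωC) = -j/(ω·C) = 0 - j1.453e+04 Ω
Step 3 — Series combination: Z_total = R + C = 73.2 - j1.453e+04 Ω = 1.453e+04∠-89.7° Ω.
Step 4 — Source phasor: V = 237∠-129.9° V = -152 - j181.8 V.
Step 5 — Ohm's law: I = V / Z_total = (-152 - j181.8) / (73.2 - j1.453e+04) = 0.01246 - j0.01052 A.
Step 6 — Convert to polar: |I| = 0.01631 A, ∠I = -40.2°.

I = 0.01631∠-40.2° A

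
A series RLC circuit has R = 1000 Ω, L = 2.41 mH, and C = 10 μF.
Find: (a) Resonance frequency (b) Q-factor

Step 1 — Resonance condition Im(Z)=0 gives ω₀ = 1/√(LC).
Step 2 — ω₀ = 1/√(0.00241·1e-05) = 6442 rad/s.
Step 3 — f₀ = ω₀/(2π) = 1025 Hz.
Step 4 — Series Q: Q = ω₀L/R = 6442·0.00241/1000 = 0.01552.

(a) f₀ = 1025 Hz  (b) Q = 0.01552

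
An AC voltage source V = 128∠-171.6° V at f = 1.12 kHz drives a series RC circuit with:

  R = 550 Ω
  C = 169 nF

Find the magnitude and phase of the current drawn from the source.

Step 1 — Angular frequency: ω = 2π·f = 2π·1120 = 7037 rad/s.
Step 2 — Component impedances:
  R: Z = R = 550 Ω
  C: Z = 1/(jωC) = -j/(ω·C) = 0 - j840.8 Ω
Step 3 — Series combination: Z_total = R + C = 550 - j840.8 Ω = 1005∠-56.8° Ω.
Step 4 — Source phasor: V = 128∠-171.6° V = -126.6 - j18.7 V.
Step 5 — Ohm's law: I = V / Z_total = (-126.6 - j18.7) / (550 - j840.8) = -0.05341 - j0.1157 A.
Step 6 — Convert to polar: |I| = 0.1274 A, ∠I = -114.8°.

I = 0.1274∠-114.8° A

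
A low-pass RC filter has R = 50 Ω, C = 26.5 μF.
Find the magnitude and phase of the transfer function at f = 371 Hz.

Step 1 — Angular frequency: ω = 2π·371 = 2331 rad/s.
Step 2 — Transfer function: H(jω) = 1/(1 + jωRC).
Step 3 — Denominator: 1 + jωRC = 1 + j·2331·50·2.65e-05 = 1 + j3.089.
Step 4 — H = 0.09488 - j0.293.
Step 5 — Magnitude: |H| = 0.308 (-10.2 dB); phase: φ = -72.1°.

|H| = 0.308 (-10.2 dB), φ = -72.1°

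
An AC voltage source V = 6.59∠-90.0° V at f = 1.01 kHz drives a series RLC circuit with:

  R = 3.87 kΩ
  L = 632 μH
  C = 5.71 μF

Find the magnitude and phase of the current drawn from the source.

Step 1 — Angular frequency: ω = 2π·f = 2π·1010 = 6346 rad/s.
Step 2 — Component impedances:
  R: Z = R = 3870 Ω
  L: Z = jωL = j·6346·0.000632 = 0 + j4.011 Ω
  C: Z = 1/(jωC) = -j/(ω·C) = 0 - j27.6 Ω
Step 3 — Series combination: Z_total = R + L + C = 3870 - j23.59 Ω = 3870∠-0.3° Ω.
Step 4 — Source phasor: V = 6.59∠-90.0° V = 0 - j6.59 V.
Step 5 — Ohm's law: I = V / Z_total = (0 - j6.59) / (3870 - j23.59) = 1.038e-05 - j0.001703 A.
Step 6 — Convert to polar: |I| = 0.001703 A, ∠I = -89.7°.

I = 0.001703∠-89.7° A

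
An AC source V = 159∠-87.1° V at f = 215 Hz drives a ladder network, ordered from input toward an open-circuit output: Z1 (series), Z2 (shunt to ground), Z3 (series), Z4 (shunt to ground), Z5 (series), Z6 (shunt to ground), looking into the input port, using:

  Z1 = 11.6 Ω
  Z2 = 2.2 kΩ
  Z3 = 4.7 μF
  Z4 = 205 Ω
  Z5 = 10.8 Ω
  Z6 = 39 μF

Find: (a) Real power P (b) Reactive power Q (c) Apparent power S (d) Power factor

Step 1 — Angular frequency: ω = 2π·f = 2π·215 = 1351 rad/s.
Step 2 — Component impedances:
  Z1: Z = R = 11.6 Ω
  Z2: Z = R = 2200 Ω
  Z3: Z = 1/(jωC) = -j/(ω·C) = 0 - j157.5 Ω
  Z4: Z = R = 205 Ω
  Z5: Z = R = 10.8 Ω
  Z6: Z = 1/(jωC) = -j/(ω·C) = 0 - j18.98 Ω
Step 3 — Ladder network (open output): work backward from the far end, alternating series and parallel combinations. Z_in = 36.83 - j171.6 Ω = 175.5∠-77.9° Ω.
Step 4 — Source phasor: V = 159∠-87.1° V = 8.044 - j158.8 V.
Step 5 — Current: I = V / Z = 0.8944 - j0.1451 A = 0.906∠-9.2° A.
Step 6 — Complex power: S = V·I* = 30.23 - j140.9 VA.
Step 7 — Real power: P = Re(S) = 30.23 W.
Step 8 — Reactive power: Q = Im(S) = -140.9 VAR.
Step 9 — Apparent power: |S| = 144.1 VA.
Step 10 — Power factor: PF = P/|S| = 0.2099 (leading).

(a) P = 30.23 W  (b) Q = -140.9 VAR  (c) S = 144.1 VA  (d) PF = 0.2099 (leading)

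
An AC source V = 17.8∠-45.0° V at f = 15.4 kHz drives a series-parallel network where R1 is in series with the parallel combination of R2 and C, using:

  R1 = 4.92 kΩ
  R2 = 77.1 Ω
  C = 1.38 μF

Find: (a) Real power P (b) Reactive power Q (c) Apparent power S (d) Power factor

Step 1 — Angular frequency: ω = 2π·f = 2π·1.54e+04 = 9.676e+04 rad/s.
Step 2 — Component impedances:
  R1: Z = R = 4920 Ω
  R2: Z = R = 77.1 Ω
  C: Z = 1/(jωC) = -j/(ω·C) = 0 - j7.489 Ω
Step 3 — Parallel branch: R2 || C = 1/(1/R2 + 1/C) = 0.7206 - j7.419 Ω.
Step 4 — Series with R1: Z_total = R1 + (R2 || C) = 4921 - j7.419 Ω = 4921∠-0.1° Ω.
Step 5 — Source phasor: V = 17.8∠-45.0° V = 12.59 - j12.59 V.
Step 6 — Current: I = V / Z = 0.002562 - j0.002554 A = 0.003617∠-44.9° A.
Step 7 — Complex power: S = V·I* = 0.06439 - j9.708e-05 VA.
Step 8 — Real power: P = Re(S) = 0.06439 W.
Step 9 — Reactive power: Q = Im(S) = -9.708e-05 VAR.
Step 10 — Apparent power: |S| = 0.06439 VA.
Step 11 — Power factor: PF = P/|S| = 1 (leading).

(a) P = 0.06439 W  (b) Q = -9.708e-05 VAR  (c) S = 0.06439 VA  (d) PF = 1 (leading)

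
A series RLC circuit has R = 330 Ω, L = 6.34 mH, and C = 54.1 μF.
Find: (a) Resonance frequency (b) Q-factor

Step 1 — Resonance condition Im(Z)=0 gives ω₀ = 1/√(LC).
Step 2 — ω₀ = 1/√(0.00634·5.41e-05) = 1707 rad/s.
Step 3 — f₀ = ω₀/(2π) = 271.8 Hz.
Step 4 — Series Q: Q = ω₀L/R = 1707·0.00634/330 = 0.0328.

(a) f₀ = 271.8 Hz  (b) Q = 0.0328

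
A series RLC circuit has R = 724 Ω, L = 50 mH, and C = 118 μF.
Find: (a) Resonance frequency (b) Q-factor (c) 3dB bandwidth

Step 1 — Resonance: ω₀ = 1/√(LC) = 1/√(0.05·0.000118) = 411.7 rad/s.
Step 2 — f₀ = ω₀/(2π) = 65.52 Hz.
Step 3 — Series Q: Q = ω₀L/R = 411.7·0.05/724 = 0.02843.
Step 4 — Bandwidth: Δω = ω₀/Q = 1.448e+04 rad/s; BW = Δω/(2π) = 2305 Hz.

(a) f₀ = 65.52 Hz  (b) Q = 0.02843  (c) BW = 2305 Hz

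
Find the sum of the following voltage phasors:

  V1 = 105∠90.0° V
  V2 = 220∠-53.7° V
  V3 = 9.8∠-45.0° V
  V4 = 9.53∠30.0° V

Step 1 — Convert each phasor to rectangular form:
  V1 = 105·(cos(90.0°) + j·sin(90.0°)) = 0 + j105 V
  V2 = 220·(cos(-53.7°) + j·sin(-53.7°)) = 130.2 - j177.3 V
  V3 = 9.8·(cos(-45.0°) + j·sin(-45.0°)) = 6.93 - j6.93 V
  V4 = 9.53·(cos(30.0°) + j·sin(30.0°)) = 8.253 + j4.765 V
Step 2 — Sum components: V_total = 145.4 - j74.47 V.
Step 3 — Convert to polar: |V_total| = 163.4 V, ∠V_total = -27.1°.

V_total = 163.4∠-27.1° V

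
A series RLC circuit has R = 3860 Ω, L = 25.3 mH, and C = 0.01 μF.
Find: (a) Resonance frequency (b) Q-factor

Step 1 — Resonance condition Im(Z)=0 gives ω₀ = 1/√(LC).
Step 2 — ω₀ = 1/√(0.0253·1e-08) = 6.287e+04 rad/s.
Step 3 — f₀ = ω₀/(2π) = 1.001e+04 Hz.
Step 4 — Series Q: Q = ω₀L/R = 6.287e+04·0.0253/3860 = 0.4121.

(a) f₀ = 1.001e+04 Hz  (b) Q = 0.4121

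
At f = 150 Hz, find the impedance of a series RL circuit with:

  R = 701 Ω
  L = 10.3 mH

Step 1 — Angular frequency: ω = 2π·f = 2π·150 = 942.5 rad/s.
Step 2 — Component impedances:
  R: Z = R = 701 Ω
  L: Z = jωL = j·942.5·0.0103 = 0 + j9.708 Ω
Step 3 — Series combination: Z_total = R + L = 701 + j9.708 Ω = 701.1∠0.8° Ω.

Z = 701 + j9.708 Ω = 701.1∠0.8° Ω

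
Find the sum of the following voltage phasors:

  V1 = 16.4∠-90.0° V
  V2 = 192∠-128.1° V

Step 1 — Convert each phasor to rectangular form:
  V1 = 16.4·(cos(-90.0°) + j·sin(-90.0°)) = 0 - j16.4 V
  V2 = 192·(cos(-128.1°) + j·sin(-128.1°)) = -118.5 - j151.1 V
Step 2 — Sum components: V_total = -118.5 - j167.5 V.
Step 3 — Convert to polar: |V_total| = 205.2 V, ∠V_total = -125.3°.

V_total = 205.2∠-125.3° V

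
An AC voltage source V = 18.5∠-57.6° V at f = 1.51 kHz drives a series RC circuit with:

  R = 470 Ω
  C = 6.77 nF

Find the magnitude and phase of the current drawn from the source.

Step 1 — Angular frequency: ω = 2π·f = 2π·1510 = 9488 rad/s.
Step 2 — Component impedances:
  R: Z = R = 470 Ω
  C: Z = 1/(jωC) = -j/(ω·C) = 0 - j1.557e+04 Ω
Step 3 — Series combination: Z_total = R + C = 470 - j1.557e+04 Ω = 1.558e+04∠-88.3° Ω.
Step 4 — Source phasor: V = 18.5∠-57.6° V = 9.913 - j15.62 V.
Step 5 — Ohm's law: I = V / Z_total = (9.913 - j15.62) / (470 - j1.557e+04) = 0.001022 + j0.0006059 A.
Step 6 — Convert to polar: |I| = 0.001188 A, ∠I = 30.7°.

I = 0.001188∠30.7° A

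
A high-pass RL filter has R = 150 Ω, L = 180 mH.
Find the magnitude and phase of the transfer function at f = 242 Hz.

Step 1 — Angular frequency: ω = 2π·242 = 1521 rad/s.
Step 2 — Transfer function: H(jω) = jωL/(R + jωL).
Step 3 — Numerator jωL = j·273.7; denominator R + jωL = 150 + j273.7.
Step 4 — H = 0.769 + j0.4215.
Step 5 — Magnitude: |H| = 0.8769 (-1.1 dB); phase: φ = 28.7°.

|H| = 0.8769 (-1.1 dB), φ = 28.7°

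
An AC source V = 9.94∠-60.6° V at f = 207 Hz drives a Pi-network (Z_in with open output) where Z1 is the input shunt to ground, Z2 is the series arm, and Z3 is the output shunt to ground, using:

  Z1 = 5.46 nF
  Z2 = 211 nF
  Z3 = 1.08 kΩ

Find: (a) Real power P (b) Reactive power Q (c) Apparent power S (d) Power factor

Step 1 — Angular frequency: ω = 2π·f = 2π·207 = 1301 rad/s.
Step 2 — Component impedances:
  Z1: Z = 1/(jωC) = -j/(ω·C) = 0 - j1.408e+05 Ω
  Z2: Z = 1/(jωC) = -j/(ω·C) = 0 - j3644 Ω
  Z3: Z = R = 1080 Ω
Step 3 — With open output, the series arm Z2 and the output shunt Z3 appear in series to ground: Z2 + Z3 = 1080 - j3644 Ω.
Step 4 — Parallel with input shunt Z1: Z_in = Z1 || (Z2 + Z3) = 1026 - j3560 Ω = 3705∠-73.9° Ω.
Step 5 — Source phasor: V = 9.94∠-60.6° V = 4.88 - j8.66 V.
Step 6 — Current: I = V / Z = 0.002611 + j0.0006181 A = 0.002683∠13.3° A.
Step 7 — Complex power: S = V·I* = 0.007387 - j0.02563 VA.
Step 8 — Real power: P = Re(S) = 0.007387 W.
Step 9 — Reactive power: Q = Im(S) = -0.02563 VAR.
Step 10 — Apparent power: |S| = 0.02667 VA.
Step 11 — Power factor: PF = P/|S| = 0.277 (leading).

(a) P = 0.007387 W  (b) Q = -0.02563 VAR  (c) S = 0.02667 VA  (d) PF = 0.277 (leading)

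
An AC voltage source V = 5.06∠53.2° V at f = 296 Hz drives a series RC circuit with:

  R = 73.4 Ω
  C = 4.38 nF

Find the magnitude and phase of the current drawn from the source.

Step 1 — Angular frequency: ω = 2π·f = 2π·296 = 1860 rad/s.
Step 2 — Component impedances:
  R: Z = R = 73.4 Ω
  C: Z = 1/(jωC) = -j/(ω·C) = 0 - j1.228e+05 Ω
Step 3 — Series combination: Z_total = R + C = 73.4 - j1.228e+05 Ω = 1.228e+05∠-90.0° Ω.
Step 4 — Source phasor: V = 5.06∠53.2° V = 3.031 + j4.052 V.
Step 5 — Ohm's law: I = V / Z_total = (3.031 + j4.052) / (73.4 - j1.228e+05) = -3.299e-05 + j2.471e-05 A.
Step 6 — Convert to polar: |I| = 4.122e-05 A, ∠I = 143.2°.

I = 4.122e-05∠143.2° A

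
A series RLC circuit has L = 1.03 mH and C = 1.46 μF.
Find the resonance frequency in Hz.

Step 1 — Resonance condition Im(Z)=0 gives ω₀ = 1/√(LC).
Step 2 — ω₀ = 1/√(0.00103·1.46e-06) = 2.579e+04 rad/s.
Step 3 — f₀ = ω₀/(2π) = 4104 Hz.

f₀ = 4104 Hz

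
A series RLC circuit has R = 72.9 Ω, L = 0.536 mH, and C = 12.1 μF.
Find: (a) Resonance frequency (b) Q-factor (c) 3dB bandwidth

Step 1 — Resonance condition Im(Z)=0 gives ω₀ = 1/√(LC).
Step 2 — ω₀ = 1/√(0.000536·1.21e-05) = 1.242e+04 rad/s.
Step 3 — f₀ = ω₀/(2π) = 1976 Hz.
Step 4 — Series Q: Q = ω₀L/R = 1.242e+04·0.000536/72.9 = 0.0913.
Step 5 — 3dB bandwidth: Δω = ω₀/Q = 1.36e+05 rad/s; BW = Δω/(2π) = 2.165e+04 Hz.

(a) f₀ = 1976 Hz  (b) Q = 0.0913  (c) BW = 2.165e+04 Hz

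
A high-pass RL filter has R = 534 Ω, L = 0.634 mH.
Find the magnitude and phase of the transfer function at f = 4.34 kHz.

Step 1 — Angular frequency: ω = 2π·4340 = 2.727e+04 rad/s.
Step 2 — Transfer function: H(jω) = jωL/(R + jωL).
Step 3 — Numerator jωL = j·17.29; denominator R + jωL = 534 + j17.29.
Step 4 — H = 0.001047 + j0.03234.
Step 5 — Magnitude: |H| = 0.03236 (-29.8 dB); phase: φ = 88.1°.

|H| = 0.03236 (-29.8 dB), φ = 88.1°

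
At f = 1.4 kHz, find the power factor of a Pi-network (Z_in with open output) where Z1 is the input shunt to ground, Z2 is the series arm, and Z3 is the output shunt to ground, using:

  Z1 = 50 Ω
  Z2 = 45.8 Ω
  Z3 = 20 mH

Step 1 — Angular frequency: ω = 2π·f = 2π·1400 = 8796 rad/s.
Step 2 — Component impedances:
  Z1: Z = R = 50 Ω
  Z2: Z = R = 45.8 Ω
  Z3: Z = jωL = j·8796·0.02 = 0 + j175.9 Ω
Step 3 — With open output, the series arm Z2 and the output shunt Z3 appear in series to ground: Z2 + Z3 = 45.8 + j175.9 Ω.
Step 4 — Parallel with input shunt Z1: Z_in = Z1 || (Z2 + Z3) = 44.03 + j10.96 Ω = 45.38∠14.0° Ω.
Step 5 — Power factor: PF = cos(φ) = Re(Z)/|Z| = 44.032/45.375 = 0.9704.
Step 6 — Type: Im(Z) = 10.96 ⇒ lagging (phase φ = 14.0°).

PF = 0.9704 (lagging, φ = 14.0°)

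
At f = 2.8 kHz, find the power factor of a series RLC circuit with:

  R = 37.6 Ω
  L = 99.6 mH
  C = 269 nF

Step 1 — Angular frequency: ω = 2π·f = 2π·2800 = 1.759e+04 rad/s.
Step 2 — Component impedances:
  R: Z = R = 37.6 Ω
  L: Z = jωL = j·1.759e+04·0.0996 = 0 + j1752 Ω
  C: Z = 1/(jωC) = -j/(ω·C) = 0 - j211.3 Ω
Step 3 — Series combination: Z_total = R + L + C = 37.6 + j1541 Ω = 1541∠88.6° Ω.
Step 4 — Power factor: PF = cos(φ) = Re(Z)/|Z| = 37.6/1541.4 = 0.02439.
Step 5 — Type: Im(Z) = 1541 ⇒ lagging (phase φ = 88.6°).

PF = 0.02439 (lagging, φ = 88.6°)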